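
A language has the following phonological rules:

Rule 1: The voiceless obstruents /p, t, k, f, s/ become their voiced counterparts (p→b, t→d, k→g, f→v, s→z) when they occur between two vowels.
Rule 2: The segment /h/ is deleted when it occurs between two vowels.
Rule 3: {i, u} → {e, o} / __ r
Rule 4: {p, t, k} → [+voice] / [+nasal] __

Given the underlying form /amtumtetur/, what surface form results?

Rule 1 (intervocalic voicing): /t/ is a voiceless obstruent between vowels /e/ and /u/, so it voices to [d]. /amtumtetur/ → amtumtedur.
Rule 2 (intervocalic h-deletion): no segment meets the environment; /amtumtedur/ is unchanged.
Rule 3 (pre-rhotic lowering): /u/ is a high vowel immediately before /r/, so it lowers to [o]. /amtumtedur/ → amtumtedor.
Rule 4 (post-nasal voicing): /t/ is a voiceless stop immediately after the nasal /m/, so it voices to [d]. /t/ is a voiceless stop immediately after the nasal /m/, so it voices to [d]. /amtumtedor/ → amdumdedor.

amdumdedor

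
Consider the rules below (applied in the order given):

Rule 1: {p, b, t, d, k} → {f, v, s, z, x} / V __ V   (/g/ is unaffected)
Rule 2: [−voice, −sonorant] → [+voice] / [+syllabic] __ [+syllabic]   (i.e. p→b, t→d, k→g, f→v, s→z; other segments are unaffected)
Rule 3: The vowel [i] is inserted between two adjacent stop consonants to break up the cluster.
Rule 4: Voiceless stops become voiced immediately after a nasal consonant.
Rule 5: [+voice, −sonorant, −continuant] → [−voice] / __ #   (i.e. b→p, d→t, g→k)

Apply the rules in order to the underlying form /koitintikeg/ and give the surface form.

Rule 1 (intervocalic spirantization): /t/ is a stop between vowels /i/ and /i/, so it spirantizes to the fricative [s]. /k/ is a stop between vowels /i/ and /e/, so it spirantizes to the fricative [x]. /koitintikeg/ → koisintixeg.
Rule 2 (intervocalic voicing): /s/ is a voiceless obstruent between vowels /i/ and /i/, so it voices to [z]. /koisintixeg/ → koizintixeg.
Rule 3 (stop-cluster i-epenthesis): no segment meets the environment; /koizintixeg/ is unchanged.
Rule 4 (post-nasal voicing): /t/ is a voiceless stop immediately after the nasal /n/, so it voices to [d]. /koizintixeg/ → koizindixeg.
Rule 5 (final devoicing): /g/ is a voiced stop in word-final position, so it devoices to [k]. /koizindixeg/ → koizindixek.

koizindixek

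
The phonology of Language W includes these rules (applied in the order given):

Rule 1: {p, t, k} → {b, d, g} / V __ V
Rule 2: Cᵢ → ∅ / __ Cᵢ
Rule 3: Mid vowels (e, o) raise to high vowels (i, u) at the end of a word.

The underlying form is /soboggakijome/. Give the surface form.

Rule 1 (intervocalic voicing): /k/ is a voiceless stop between vowels /a/ and /i/, so it voices to [g]. /soboggakijome/ → soboggagijome.
Rule 2 (degemination): /gg/ is a geminate; the first /g/ deletes. /soboggagijome/ → sobogagijome.
Rule 3 (final vowel raising): /e/ is a mid vowel in word-final position, so it raises to [i]. /sobogagijome/ → sobogagijomi.

sobogagijomi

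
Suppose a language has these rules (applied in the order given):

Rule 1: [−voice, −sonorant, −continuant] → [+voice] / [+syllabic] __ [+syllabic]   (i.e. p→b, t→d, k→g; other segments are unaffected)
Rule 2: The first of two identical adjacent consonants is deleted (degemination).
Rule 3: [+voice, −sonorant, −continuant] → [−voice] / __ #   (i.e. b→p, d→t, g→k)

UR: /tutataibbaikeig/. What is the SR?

Rule 1 (intervocalic voicing): /t/ is a voiceless stop between vowels /u/ and /a/, so it voices to [d]. /t/ is a voiceless stop between vowels /a/ and /a/, so it voices to [d]. /k/ is a voiceless stop between vowels /i/ and /e/, so it voices to [g]. /tutataibbaikeig/ → tudadaibbaigeig.
Rule 2 (degemination): /bb/ is a geminate; the first /b/ deletes. /tudadaibbaigeig/ → tudadaibaigeig.
Rule 3 (final devoicing): /g/ is a voiced stop in word-final position, so it devoices to [k]. /tudadaibaigeig/ → tudadaibaigeik.

tudadaibaigeik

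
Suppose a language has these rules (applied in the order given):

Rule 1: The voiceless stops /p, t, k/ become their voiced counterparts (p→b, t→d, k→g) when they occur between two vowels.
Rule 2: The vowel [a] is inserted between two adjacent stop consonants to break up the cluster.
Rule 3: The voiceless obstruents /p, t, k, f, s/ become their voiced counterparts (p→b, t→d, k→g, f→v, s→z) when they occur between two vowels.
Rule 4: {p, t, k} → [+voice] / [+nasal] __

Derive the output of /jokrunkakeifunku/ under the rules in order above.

jokrungageivungu

Rule 1 (intervocalic voicing): /k/ is a voiceless stop between vowels /a/ and /e/, so it voices to [g]. /jokrunkakeifunku/ → jokrunkageifunku.
Rule 2 (stop-cluster a-epenthesis): no segment meets the environment; /jokrunkageifunku/ is unchanged.
Rule 3 (intervocalic voicing): /f/ is a voiceless obstruent between vowels /i/ and /u/, so it voices to [v]. /jokrunkageifunku/ → jokrunkageivunku.
Rule 4 (post-nasal voicing): /k/ is a voiceless stop immediately after the nasal /n/, so it voices to [g]. /k/ is a voiceless stop immediately after the nasal /n/, so it voices to [g]. /jokrunkageivunku/ → jokrungageivungu.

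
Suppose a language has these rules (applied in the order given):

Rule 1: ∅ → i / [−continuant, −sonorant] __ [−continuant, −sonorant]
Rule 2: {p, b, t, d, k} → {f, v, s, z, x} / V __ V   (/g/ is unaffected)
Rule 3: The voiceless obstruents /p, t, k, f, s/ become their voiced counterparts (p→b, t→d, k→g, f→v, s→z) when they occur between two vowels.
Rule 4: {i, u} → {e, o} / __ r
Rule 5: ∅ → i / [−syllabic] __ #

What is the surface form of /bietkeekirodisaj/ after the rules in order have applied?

biezixeexerozizaji

Rule 1 (stop-cluster i-epenthesis): /t/ and /k/ form a stop–stop cluster, so [i] is inserted between them. /bietkeekirodisaj/ → bietikeekirodisaj.
Rule 2 (intervocalic spirantization): /t/ is a stop between vowels /e/ and /i/, so it spirantizes to the fricative [s]. /k/ is a stop between vowels /i/ and /e/, so it spirantizes to the fricative [x]. /k/ is a stop between vowels /e/ and /i/, so it spirantizes to the fricative [x]. /d/ is a stop between vowels /o/ and /i/, so it spirantizes to the fricative [z]. /bietikeekirodisaj/ → biesixeexirozisaj.
Rule 3 (intervocalic voicing): /s/ is a voiceless obstruent between vowels /e/ and /i/, so it voices to [z]. /s/ is a voiceless obstruent between vowels /i/ and /a/, so it voices to [z]. /biesixeexirozisaj/ → biezixeexirozizaj.
Rule 4 (pre-rhotic lowering): /i/ is a high vowel immediately before /r/, so it lowers to [e]. /biezixeexirozizaj/ → biezixeexerozizaj.
Rule 5 (final i-epenthesis): the form ends in the consonant /j/, so [i] is inserted word-finally. /biezixeexerozizaj/ → biezixeexerozizaji.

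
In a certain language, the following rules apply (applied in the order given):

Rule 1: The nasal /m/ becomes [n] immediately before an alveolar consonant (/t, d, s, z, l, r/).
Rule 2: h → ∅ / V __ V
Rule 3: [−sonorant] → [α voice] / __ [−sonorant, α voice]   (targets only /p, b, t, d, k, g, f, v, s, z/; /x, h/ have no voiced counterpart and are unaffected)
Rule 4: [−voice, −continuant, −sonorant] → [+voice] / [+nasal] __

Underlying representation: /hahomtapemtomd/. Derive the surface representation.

Rule 1 (nasal place assimilation): /m/ precedes the alveolar consonant /t/, so it assimilates in place to [n]. /m/ precedes the alveolar consonant /t/, so it assimilates in place to [n]. /m/ precedes the alveolar consonant /d/, so it assimilates in place to [n]. /hahomtapemtomd/ → hahontapentond.
Rule 2 (intervocalic h-deletion): /h/ occurs between vowels /a/ and /o/, so it deletes. /hahontapentond/ → haontapentond.
Rule 3 (regressive voicing assimilation): no segment meets the environment; /haontapentond/ is unchanged.
Rule 4 (post-nasal voicing): /t/ is a voiceless stop immediately after the nasal /n/, so it voices to [d]. /t/ is a voiceless stop immediately after the nasal /n/, so it voices to [d]. /haontapentond/ → haondapendond.

haondapendond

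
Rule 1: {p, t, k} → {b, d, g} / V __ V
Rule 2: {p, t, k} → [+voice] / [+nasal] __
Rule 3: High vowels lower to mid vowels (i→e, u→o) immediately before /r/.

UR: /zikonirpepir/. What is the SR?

Rule 1 (intervocalic voicing): /k/ is a voiceless stop between vowels /i/ and /o/, so it voices to [g]. /p/ is a voiceless stop between vowels /e/ and /i/, so it voices to [b]. /zikonirpepir/ → zigonirpebir.
Rule 2 (post-nasal voicing): no segment meets the environment; /zigonirpebir/ is unchanged.
Rule 3 (pre-rhotic lowering): /i/ is a high vowel immediately before /r/, so it lowers to [e]. /i/ is a high vowel immediately before /r/, so it lowers to [e]. /zigonirpebir/ → zigonerpeber.

zigonerpeber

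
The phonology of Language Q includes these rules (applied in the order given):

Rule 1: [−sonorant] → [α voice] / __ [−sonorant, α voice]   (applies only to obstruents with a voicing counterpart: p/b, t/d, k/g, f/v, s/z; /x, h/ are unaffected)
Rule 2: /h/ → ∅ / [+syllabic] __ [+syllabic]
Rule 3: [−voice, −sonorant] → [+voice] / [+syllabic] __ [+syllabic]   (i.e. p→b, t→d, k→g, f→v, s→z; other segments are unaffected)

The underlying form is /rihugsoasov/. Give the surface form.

Rule 1 (regressive voicing assimilation): /g/ precedes the voiceless obstruent /s/, so it devoices to [k] by assimilation. /rihugsoasov/ → rihuksoasov.
Rule 2 (intervocalic h-deletion): /h/ occurs between vowels /i/ and /u/, so it deletes. /rihuksoasov/ → riuksoasov.
Rule 3 (intervocalic voicing): /s/ is a voiceless obstruent between vowels /a/ and /o/, so it voices to [z]. /riuksoasov/ → riuksoazov.

riuksoazov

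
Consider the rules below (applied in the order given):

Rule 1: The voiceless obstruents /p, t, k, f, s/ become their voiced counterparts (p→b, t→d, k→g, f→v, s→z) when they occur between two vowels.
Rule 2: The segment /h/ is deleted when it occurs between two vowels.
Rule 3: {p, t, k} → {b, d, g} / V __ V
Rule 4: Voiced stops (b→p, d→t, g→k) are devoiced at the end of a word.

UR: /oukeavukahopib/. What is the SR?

Rule 1 (intervocalic voicing): /k/ is a voiceless obstruent between vowels /u/ and /e/, so it voices to [g]. /k/ is a voiceless obstruent between vowels /u/ and /a/, so it voices to [g]. /p/ is a voiceless obstruent between vowels /o/ and /i/, so it voices to [b]. /oukeavukahopib/ → ougeavugahobib.
Rule 2 (intervocalic h-deletion): /h/ occurs between vowels /a/ and /o/, so it deletes. /ougeavugahobib/ → ougeavugaobib.
Rule 3 (intervocalic voicing): no segment meets the environment; /ougeavugaobib/ is unchanged.
Rule 4 (final devoicing): /b/ is a voiced stop in word-final position, so it devoices to [p]. /ougeavugaobib/ → ougeavugaobip.

ougeavugaobip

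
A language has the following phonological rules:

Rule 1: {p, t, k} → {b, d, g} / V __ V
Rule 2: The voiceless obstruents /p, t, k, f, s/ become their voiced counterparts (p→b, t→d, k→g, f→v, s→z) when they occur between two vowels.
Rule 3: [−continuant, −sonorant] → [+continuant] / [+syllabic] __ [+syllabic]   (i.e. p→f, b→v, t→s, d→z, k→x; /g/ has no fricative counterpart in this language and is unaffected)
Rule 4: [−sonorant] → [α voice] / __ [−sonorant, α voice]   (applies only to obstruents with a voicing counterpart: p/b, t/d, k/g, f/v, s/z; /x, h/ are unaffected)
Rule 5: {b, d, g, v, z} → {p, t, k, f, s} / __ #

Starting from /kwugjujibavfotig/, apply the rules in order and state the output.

Rule 1 (intervocalic voicing): /t/ is a voiceless stop between vowels /o/ and /i/, so it voices to [d]. /kwugjujibavfotig/ → kwugjujibavfodig.
Rule 2 (intervocalic voicing): no segment meets the environment; /kwugjujibavfodig/ is unchanged.
Rule 3 (intervocalic spirantization): /b/ is a stop between vowels /i/ and /a/, so it spirantizes to the fricative [v]. /d/ is a stop between vowels /o/ and /i/, so it spirantizes to the fricative [z]. /kwugjujibavfodig/ → kwugjujivavfozig.
Rule 4 (regressive voicing assimilation): /v/ precedes the voiceless obstruent /f/, so it devoices to [f] by assimilation. /kwugjujivavfozig/ → kwugjujivaffozig.
Rule 5 (final devoicing): /g/ is a voiced obstruent in word-final position, so it devoices to [k]. /kwugjujivaffozig/ → kwugjujivaffozik.

kwugjujivaffozik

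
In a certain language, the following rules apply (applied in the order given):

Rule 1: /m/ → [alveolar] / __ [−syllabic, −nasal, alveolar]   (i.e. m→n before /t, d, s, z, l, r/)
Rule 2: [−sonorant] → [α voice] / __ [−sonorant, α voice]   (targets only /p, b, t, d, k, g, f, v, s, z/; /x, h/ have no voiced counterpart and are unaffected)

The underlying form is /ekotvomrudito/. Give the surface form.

ekodvonrudito

Rule 1 (nasal place assimilation): /m/ precedes the alveolar consonant /r/, so it assimilates in place to [n]. /ekotvomrudito/ → ekotvonrudito.
Rule 2 (regressive voicing assimilation): /t/ precedes the voiced obstruent /v/, so it voices to [d] by assimilation. /ekotvonrudito/ → ekodvonrudito.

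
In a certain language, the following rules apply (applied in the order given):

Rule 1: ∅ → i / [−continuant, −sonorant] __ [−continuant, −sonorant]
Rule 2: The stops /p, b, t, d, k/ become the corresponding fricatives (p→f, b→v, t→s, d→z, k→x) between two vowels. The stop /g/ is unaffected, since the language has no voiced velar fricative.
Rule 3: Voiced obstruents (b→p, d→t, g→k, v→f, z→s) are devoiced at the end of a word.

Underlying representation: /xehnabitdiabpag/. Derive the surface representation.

Rule 1 (stop-cluster i-epenthesis): /t/ and /d/ form a stop–stop cluster, so [i] is inserted between them. /b/ and /p/ form a stop–stop cluster, so [i] is inserted between them. /xehnabitdiabpag/ → xehnabitidiabipag.
Rule 2 (intervocalic spirantization): /b/ is a stop between vowels /a/ and /i/, so it spirantizes to the fricative [v]. /t/ is a stop between vowels /i/ and /i/, so it spirantizes to the fricative [s]. /d/ is a stop between vowels /i/ and /i/, so it spirantizes to the fricative [z]. /b/ is a stop between vowels /a/ and /i/, so it spirantizes to the fricative [v]. /p/ is a stop between vowels /i/ and /a/, so it spirantizes to the fricative [f]. /xehnabitidiabipag/ → xehnavisiziavifag.
Rule 3 (final devoicing): /g/ is a voiced obstruent in word-final position, so it devoices to [k]. /xehnavisiziavifag/ → xehnavisiziavifak.

xehnavisiziavifak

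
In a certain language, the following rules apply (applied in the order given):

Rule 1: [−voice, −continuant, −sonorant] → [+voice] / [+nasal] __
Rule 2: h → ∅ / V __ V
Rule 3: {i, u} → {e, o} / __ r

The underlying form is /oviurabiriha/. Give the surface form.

Rule 1 (post-nasal voicing): no segment meets the environment; /oviurabiriha/ is unchanged.
Rule 2 (intervocalic h-deletion): /h/ occurs between vowels /i/ and /a/, so it deletes. /oviurabiriha/ → oviurabiria.
Rule 3 (pre-rhotic lowering): /u/ is a high vowel immediately before /r/, so it lowers to [o]. /i/ is a high vowel immediately before /r/, so it lowers to [e]. /oviurabiria/ → ovioraberia.

ovioraberia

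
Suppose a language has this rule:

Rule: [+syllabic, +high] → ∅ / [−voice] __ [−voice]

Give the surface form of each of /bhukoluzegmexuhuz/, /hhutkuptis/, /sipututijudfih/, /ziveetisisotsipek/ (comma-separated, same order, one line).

bhkoluzegmexhuz, hhtkpts, spttijudfh, ziveetssotspek

/bhukoluzegmexuhuz/: /u/ is a high vowel flanked by voiceless consonants /h/ and /k/, so it deletes. /u/ is a high vowel flanked by voiceless consonants /x/ and /h/, so it deletes. → [bhkoluzegmexhuz].
/hhutkuptis/: /u/ is a high vowel flanked by voiceless consonants /h/ and /t/, so it deletes. /u/ is a high vowel flanked by voiceless consonants /k/ and /p/, so it deletes. /i/ is a high vowel flanked by voiceless consonants /t/ and /s/, so it deletes. → [hhtkpts].
/sipututijudfih/: /i/ is a high vowel flanked by voiceless consonants /s/ and /p/, so it deletes. /u/ is a high vowel flanked by voiceless consonants /p/ and /t/, so it deletes. /u/ is a high vowel flanked by voiceless consonants /t/ and /t/, so it deletes. /i/ is a high vowel flanked by voiceless consonants /f/ and /h/, so it deletes. → [spttijudfh].
/ziveetisisotsipek/: /i/ is a high vowel flanked by voiceless consonants /t/ and /s/, so it deletes. /i/ is a high vowel flanked by voiceless consonants /s/ and /s/, so it deletes. /i/ is a high vowel flanked by voiceless consonants /s/ and /p/, so it deletes. → [ziveetssotspek].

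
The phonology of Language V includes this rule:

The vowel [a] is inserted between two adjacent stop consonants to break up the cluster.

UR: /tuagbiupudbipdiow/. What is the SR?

/g/ and /b/ form a stop–stop cluster, so [a] is inserted between them.
/d/ and /b/ form a stop–stop cluster, so [a] is inserted between them.
/p/ and /d/ form a stop–stop cluster, so [a] is inserted between them.
Surface form: [tuagabiupudabipadiow].

tuagabiupudabipadiow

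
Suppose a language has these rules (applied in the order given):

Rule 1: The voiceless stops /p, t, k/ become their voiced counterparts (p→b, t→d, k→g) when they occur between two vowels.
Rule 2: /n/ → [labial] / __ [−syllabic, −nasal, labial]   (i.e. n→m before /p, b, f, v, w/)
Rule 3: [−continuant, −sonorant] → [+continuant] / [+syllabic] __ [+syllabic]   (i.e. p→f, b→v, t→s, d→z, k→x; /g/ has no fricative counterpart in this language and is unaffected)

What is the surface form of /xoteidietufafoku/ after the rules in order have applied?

Rule 1 (intervocalic voicing): /t/ is a voiceless stop between vowels /o/ and /e/, so it voices to [d]. /t/ is a voiceless stop between vowels /e/ and /u/, so it voices to [d]. /k/ is a voiceless stop between vowels /o/ and /u/, so it voices to [g]. /xoteidietufafoku/ → xodeidiedufafogu.
Rule 2 (nasal place assimilation): no segment meets the environment; /xodeidiedufafogu/ is unchanged.
Rule 3 (intervocalic spirantization): /d/ is a stop between vowels /o/ and /e/, so it spirantizes to the fricative [z]. /d/ is a stop between vowels /i/ and /i/, so it spirantizes to the fricative [z]. /d/ is a stop between vowels /e/ and /u/, so it spirantizes to the fricative [z]. /xodeidiedufafogu/ → xozeiziezufafogu.

xozeiziezufafogu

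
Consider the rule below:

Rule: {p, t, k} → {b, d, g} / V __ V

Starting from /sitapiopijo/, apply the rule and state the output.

/t/ is a voiceless stop between vowels /i/ and /a/, so it voices to [d].
/p/ is a voiceless stop between vowels /a/ and /i/, so it voices to [b].
/p/ is a voiceless stop between vowels /o/ and /i/, so it voices to [b].
Surface form: [sidabiobijo].

sidabiobijo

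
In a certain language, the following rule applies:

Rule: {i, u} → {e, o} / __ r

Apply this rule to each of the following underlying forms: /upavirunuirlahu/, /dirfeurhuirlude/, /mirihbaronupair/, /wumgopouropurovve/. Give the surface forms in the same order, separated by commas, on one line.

upaverunuerlahu, derfeorhuerlude, merihbaronupaer, wumgopooroporovve

/upavirunuirlahu/: /i/ is a high vowel immediately before /r/, so it lowers to [e]. /i/ is a high vowel immediately before /r/, so it lowers to [e]. → [upaverunuerlahu].
/dirfeurhuirlude/: /i/ is a high vowel immediately before /r/, so it lowers to [e]. /u/ is a high vowel immediately before /r/, so it lowers to [o]. /i/ is a high vowel immediately before /r/, so it lowers to [e]. → [derfeorhuerlude].
/mirihbaronupair/: /i/ is a high vowel immediately before /r/, so it lowers to [e]. /i/ is a high vowel immediately before /r/, so it lowers to [e]. → [merihbaronupaer].
/wumgopouropurovve/: /u/ is a high vowel immediately before /r/, so it lowers to [o]. /u/ is a high vowel immediately before /r/, so it lowers to [o]. → [wumgopooroporovve].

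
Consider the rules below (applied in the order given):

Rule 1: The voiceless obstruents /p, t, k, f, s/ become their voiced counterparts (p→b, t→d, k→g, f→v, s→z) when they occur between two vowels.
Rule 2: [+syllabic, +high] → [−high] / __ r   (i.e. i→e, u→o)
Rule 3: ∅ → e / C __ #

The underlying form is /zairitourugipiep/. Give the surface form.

Rule 1 (intervocalic voicing): /t/ is a voiceless obstruent between vowels /i/ and /o/, so it voices to [d]. /p/ is a voiceless obstruent between vowels /i/ and /i/, so it voices to [b]. /zairitourugipiep/ → zairidourugibiep.
Rule 2 (pre-rhotic lowering): /i/ is a high vowel immediately before /r/, so it lowers to [e]. /u/ is a high vowel immediately before /r/, so it lowers to [o]. /zairidourugibiep/ → zaeridoorugibiep.
Rule 3 (final e-epenthesis): the form ends in the consonant /p/, so [e] is inserted word-finally. /zaeridoorugibiep/ → zaeridoorugibiepe.

zaeridoorugibiepe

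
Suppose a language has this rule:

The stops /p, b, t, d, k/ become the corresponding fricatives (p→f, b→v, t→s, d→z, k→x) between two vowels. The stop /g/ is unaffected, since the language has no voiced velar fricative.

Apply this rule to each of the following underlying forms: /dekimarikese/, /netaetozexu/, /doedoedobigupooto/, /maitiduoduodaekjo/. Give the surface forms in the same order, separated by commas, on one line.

/dekimarikese/: /k/ is a stop between vowels /e/ and /i/, so it spirantizes to the fricative [x]. /k/ is a stop between vowels /i/ and /e/, so it spirantizes to the fricative [x]. → [deximarixese].
/netaetozexu/: /t/ is a stop between vowels /e/ and /a/, so it spirantizes to the fricative [s]. /t/ is a stop between vowels /e/ and /o/, so it spirantizes to the fricative [s]. → [nesaesozexu].
/doedoedobigupooto/: /d/ is a stop between vowels /e/ and /o/, so it spirantizes to the fricative [z]. /d/ is a stop between vowels /e/ and /o/, so it spirantizes to the fricative [z]. /b/ is a stop between vowels /o/ and /i/, so it spirantizes to the fricative [v]. /p/ is a stop between vowels /u/ and /o/, so it spirantizes to the fricative [f]. /t/ is a stop between vowels /o/ and /o/, so it spirantizes to the fricative [s]. → [doezoezovigufooso].
/maitiduoduodaekjo/: /t/ is a stop between vowels /i/ and /i/, so it spirantizes to the fricative [s]. /d/ is a stop between vowels /i/ and /u/, so it spirantizes to the fricative [z]. /d/ is a stop between vowels /o/ and /u/, so it spirantizes to the fricative [z]. /d/ is a stop between vowels /o/ and /a/, so it spirantizes to the fricative [z]. → [maisizuozuozaekjo].

deximarixese, nesaesozexu, doezoezovigufooso, maisizuozuozaekjo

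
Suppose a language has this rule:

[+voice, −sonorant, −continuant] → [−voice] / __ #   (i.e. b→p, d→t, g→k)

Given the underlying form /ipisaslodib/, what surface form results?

/b/ is a voiced stop in word-final position, so it devoices to [p].
Surface form: [ipisaslodip].

ipisaslodip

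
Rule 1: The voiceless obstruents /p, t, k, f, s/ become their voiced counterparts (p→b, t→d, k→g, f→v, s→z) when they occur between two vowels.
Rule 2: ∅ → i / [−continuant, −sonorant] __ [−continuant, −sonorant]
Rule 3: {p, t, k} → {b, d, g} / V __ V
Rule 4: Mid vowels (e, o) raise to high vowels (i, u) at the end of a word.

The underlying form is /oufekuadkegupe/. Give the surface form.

ouveguadigegubi

Rule 1 (intervocalic voicing): /f/ is a voiceless obstruent between vowels /u/ and /e/, so it voices to [v]. /k/ is a voiceless obstruent between vowels /e/ and /u/, so it voices to [g]. /p/ is a voiceless obstruent between vowels /u/ and /e/, so it voices to [b]. /oufekuadkegupe/ → ouveguadkegube.
Rule 2 (stop-cluster i-epenthesis): /d/ and /k/ form a stop–stop cluster, so [i] is inserted between them. /ouveguadkegube/ → ouveguadikegube.
Rule 3 (intervocalic voicing): /k/ is a voiceless stop between vowels /i/ and /e/, so it voices to [g]. /ouveguadikegube/ → ouveguadigegube.
Rule 4 (final vowel raising): /e/ is a mid vowel in word-final position, so it raises to [i]. /ouveguadigegube/ → ouveguadigegubi.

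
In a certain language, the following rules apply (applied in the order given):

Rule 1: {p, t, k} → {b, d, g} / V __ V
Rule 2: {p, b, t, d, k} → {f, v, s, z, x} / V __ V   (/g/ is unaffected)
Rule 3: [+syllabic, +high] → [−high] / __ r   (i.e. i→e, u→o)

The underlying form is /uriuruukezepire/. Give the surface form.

orioruugezevere

Rule 1 (intervocalic voicing): /k/ is a voiceless stop between vowels /u/ and /e/, so it voices to [g]. /p/ is a voiceless stop between vowels /e/ and /i/, so it voices to [b]. /uriuruukezepire/ → uriuruugezebire.
Rule 2 (intervocalic spirantization): /b/ is a stop between vowels /e/ and /i/, so it spirantizes to the fricative [v]. /uriuruugezebire/ → uriuruugezevire.
Rule 3 (pre-rhotic lowering): /u/ is a high vowel immediately before /r/, so it lowers to [o]. /u/ is a high vowel immediately before /r/, so it lowers to [o]. /i/ is a high vowel immediately before /r/, so it lowers to [e]. /uriuruugezevire/ → orioruugezevere.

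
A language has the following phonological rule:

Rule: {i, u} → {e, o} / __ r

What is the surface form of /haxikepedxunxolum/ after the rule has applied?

No segment of /haxikepedxunxolum/ meets the structural description of the rule, so the form surfaces unchanged.

haxikepedxunxolum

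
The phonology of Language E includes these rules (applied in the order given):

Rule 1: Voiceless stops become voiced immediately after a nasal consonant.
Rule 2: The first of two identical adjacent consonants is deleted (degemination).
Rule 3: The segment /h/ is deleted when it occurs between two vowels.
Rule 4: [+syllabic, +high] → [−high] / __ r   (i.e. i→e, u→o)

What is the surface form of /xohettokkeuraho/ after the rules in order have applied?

xoetokeorao

Rule 1 (post-nasal voicing): no segment meets the environment; /xohettokkeuraho/ is unchanged.
Rule 2 (degemination): /tt/ is a geminate; the first /t/ deletes. /kk/ is a geminate; the first /k/ deletes. /xohettokkeuraho/ → xohetokeuraho.
Rule 3 (intervocalic h-deletion): /h/ occurs between vowels /o/ and /e/, so it deletes. /h/ occurs between vowels /a/ and /o/, so it deletes. /xohetokeuraho/ → xoetokeurao.
Rule 4 (pre-rhotic lowering): /u/ is a high vowel immediately before /r/, so it lowers to [o]. /xoetokeurao/ → xoetokeorao.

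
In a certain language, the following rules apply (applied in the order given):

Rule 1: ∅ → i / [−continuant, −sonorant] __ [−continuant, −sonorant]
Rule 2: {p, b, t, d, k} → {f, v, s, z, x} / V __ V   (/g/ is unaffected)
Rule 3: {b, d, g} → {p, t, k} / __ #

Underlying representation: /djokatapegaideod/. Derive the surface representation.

Rule 1 (stop-cluster i-epenthesis): no segment meets the environment; /djokatapegaideod/ is unchanged.
Rule 2 (intervocalic spirantization): /k/ is a stop between vowels /o/ and /a/, so it spirantizes to the fricative [x]. /t/ is a stop between vowels /a/ and /a/, so it spirantizes to the fricative [s]. /p/ is a stop between vowels /a/ and /e/, so it spirantizes to the fricative [f]. /d/ is a stop between vowels /i/ and /e/, so it spirantizes to the fricative [z]. /djokatapegaideod/ → djoxasafegaizeod.
Rule 3 (final devoicing): /d/ is a voiced stop in word-final position, so it devoices to [t]. /djoxasafegaizeod/ → djoxasafegaizeot.

djoxasafegaizeot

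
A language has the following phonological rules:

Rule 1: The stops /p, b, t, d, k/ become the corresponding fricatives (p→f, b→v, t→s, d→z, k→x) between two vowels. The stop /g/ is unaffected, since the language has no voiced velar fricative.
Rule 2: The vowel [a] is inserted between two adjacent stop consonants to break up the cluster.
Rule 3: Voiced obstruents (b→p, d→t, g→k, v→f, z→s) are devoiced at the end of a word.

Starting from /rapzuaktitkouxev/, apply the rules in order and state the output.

rapzuakatitakouxef

Rule 1 (intervocalic spirantization): no segment meets the environment; /rapzuaktitkouxev/ is unchanged.
Rule 2 (stop-cluster a-epenthesis): /k/ and /t/ form a stop–stop cluster, so [a] is inserted between them. /t/ and /k/ form a stop–stop cluster, so [a] is inserted between them. /rapzuaktitkouxev/ → rapzuakatitakouxev.
Rule 3 (final devoicing): /v/ is a voiced obstruent in word-final position, so it devoices to [f]. /rapzuakatitakouxev/ → rapzuakatitakouxef.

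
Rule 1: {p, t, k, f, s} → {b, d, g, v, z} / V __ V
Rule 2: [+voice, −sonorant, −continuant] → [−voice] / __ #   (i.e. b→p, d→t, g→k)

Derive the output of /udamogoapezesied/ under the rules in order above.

udamogoabezeziet

Rule 1 (intervocalic voicing): /p/ is a voiceless obstruent between vowels /a/ and /e/, so it voices to [b]. /s/ is a voiceless obstruent between vowels /e/ and /i/, so it voices to [z]. /udamogoapezesied/ → udamogoabezezied.
Rule 2 (final devoicing): /d/ is a voiced stop in word-final position, so it devoices to [t]. /udamogoabezezied/ → udamogoabezeziet.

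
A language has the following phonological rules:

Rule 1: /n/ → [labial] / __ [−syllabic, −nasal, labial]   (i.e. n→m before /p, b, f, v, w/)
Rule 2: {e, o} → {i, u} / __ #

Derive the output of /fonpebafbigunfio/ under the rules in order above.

Rule 1 (nasal place assimilation): /n/ precedes the labial consonant /p/, so it assimilates in place to [m]. /n/ precedes the labial consonant /f/, so it assimilates in place to [m]. /fonpebafbigunfio/ → fompebafbigumfio.
Rule 2 (final vowel raising): /o/ is a mid vowel in word-final position, so it raises to [u]. /fompebafbigumfio/ → fompebafbigumfiu.

fompebafbigumfiu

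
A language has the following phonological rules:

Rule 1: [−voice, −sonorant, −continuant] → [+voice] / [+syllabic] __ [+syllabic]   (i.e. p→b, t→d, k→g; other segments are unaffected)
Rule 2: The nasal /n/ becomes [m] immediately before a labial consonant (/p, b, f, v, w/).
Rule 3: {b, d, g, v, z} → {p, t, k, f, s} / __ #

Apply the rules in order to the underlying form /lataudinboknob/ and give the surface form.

Rule 1 (intervocalic voicing): /t/ is a voiceless stop between vowels /a/ and /a/, so it voices to [d]. /lataudinboknob/ → ladaudinboknob.
Rule 2 (nasal place assimilation): /n/ precedes the labial consonant /b/, so it assimilates in place to [m]. /ladaudinboknob/ → ladaudimboknob.
Rule 3 (final devoicing): /b/ is a voiced obstruent in word-final position, so it devoices to [p]. /ladaudimboknob/ → ladaudimboknop.

ladaudimboknop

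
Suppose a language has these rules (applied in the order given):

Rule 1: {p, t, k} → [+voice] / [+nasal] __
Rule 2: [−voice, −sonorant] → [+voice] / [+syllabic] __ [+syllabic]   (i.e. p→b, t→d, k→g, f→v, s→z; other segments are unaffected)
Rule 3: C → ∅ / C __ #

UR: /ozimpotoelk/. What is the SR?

ozimbodoel

Rule 1 (post-nasal voicing): /p/ is a voiceless stop immediately after the nasal /m/, so it voices to [b]. /ozimpotoelk/ → ozimbotoelk.
Rule 2 (intervocalic voicing): /t/ is a voiceless obstruent between vowels /o/ and /o/, so it voices to [d]. /ozimbotoelk/ → ozimbodoelk.
Rule 3 (final cluster simplification): /k/ is the second consonant of a word-final cluster /lk/, so it deletes. /ozimbodoelk/ → ozimbodoel.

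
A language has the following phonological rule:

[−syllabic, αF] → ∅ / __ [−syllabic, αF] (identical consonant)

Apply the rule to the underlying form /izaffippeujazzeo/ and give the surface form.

izafipeujazeo

/ff/ is a geminate; the first /f/ deletes.
/pp/ is a geminate; the first /p/ deletes.
/zz/ is a geminate; the first /z/ deletes.
The other instances of /z/, /f/, /p/, /j/ do not occur in the required environment and remain unchanged.
Surface form: [izafipeujazeo].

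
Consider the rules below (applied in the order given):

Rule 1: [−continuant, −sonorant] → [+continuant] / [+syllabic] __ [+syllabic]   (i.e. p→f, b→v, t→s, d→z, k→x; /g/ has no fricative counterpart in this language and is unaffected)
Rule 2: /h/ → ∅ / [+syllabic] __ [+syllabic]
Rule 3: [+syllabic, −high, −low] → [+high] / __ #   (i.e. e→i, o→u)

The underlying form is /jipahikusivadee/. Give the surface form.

Rule 1 (intervocalic spirantization): /p/ is a stop between vowels /i/ and /a/, so it spirantizes to the fricative [f]. /k/ is a stop between vowels /i/ and /u/, so it spirantizes to the fricative [x]. /d/ is a stop between vowels /a/ and /e/, so it spirantizes to the fricative [z]. /jipahikusivadee/ → jifahixusivazee.
Rule 2 (intervocalic h-deletion): /h/ occurs between vowels /a/ and /i/, so it deletes. /jifahixusivazee/ → jifaixusivazee.
Rule 3 (final vowel raising): /e/ is a mid vowel in word-final position, so it raises to [i]. /jifaixusivazee/ → jifaixusivazei.

jifaixusivazei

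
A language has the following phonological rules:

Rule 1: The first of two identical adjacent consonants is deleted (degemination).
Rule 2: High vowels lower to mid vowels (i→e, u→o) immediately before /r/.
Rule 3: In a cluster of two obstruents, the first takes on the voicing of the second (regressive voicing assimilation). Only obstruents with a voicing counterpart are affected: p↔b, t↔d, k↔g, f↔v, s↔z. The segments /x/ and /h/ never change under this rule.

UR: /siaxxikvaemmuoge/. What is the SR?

siaxigvaemuoge

Rule 1 (degemination): /xx/ is a geminate; the first /x/ deletes. /mm/ is a geminate; the first /m/ deletes. /siaxxikvaemmuoge/ → siaxikvaemuoge.
Rule 2 (pre-rhotic lowering): no segment meets the environment; /siaxikvaemuoge/ is unchanged.
Rule 3 (regressive voicing assimilation): /k/ precedes the voiced obstruent /v/, so it voices to [g] by assimilation. /siaxikvaemuoge/ → siaxigvaemuoge.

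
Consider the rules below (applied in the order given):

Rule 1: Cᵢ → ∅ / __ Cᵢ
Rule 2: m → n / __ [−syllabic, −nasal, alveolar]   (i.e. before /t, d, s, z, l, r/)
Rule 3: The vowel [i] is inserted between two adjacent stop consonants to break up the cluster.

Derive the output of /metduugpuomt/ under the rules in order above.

metiduugipuont

Rule 1 (degemination): no segment meets the environment; /metduugpuomt/ is unchanged.
Rule 2 (nasal place assimilation): /m/ precedes the alveolar consonant /t/, so it assimilates in place to [n]. /metduugpuomt/ → metduugpuont.
Rule 3 (stop-cluster i-epenthesis): /t/ and /d/ form a stop–stop cluster, so [i] is inserted between them. /g/ and /p/ form a stop–stop cluster, so [i] is inserted between them. /metduugpuont/ → metiduugipuont.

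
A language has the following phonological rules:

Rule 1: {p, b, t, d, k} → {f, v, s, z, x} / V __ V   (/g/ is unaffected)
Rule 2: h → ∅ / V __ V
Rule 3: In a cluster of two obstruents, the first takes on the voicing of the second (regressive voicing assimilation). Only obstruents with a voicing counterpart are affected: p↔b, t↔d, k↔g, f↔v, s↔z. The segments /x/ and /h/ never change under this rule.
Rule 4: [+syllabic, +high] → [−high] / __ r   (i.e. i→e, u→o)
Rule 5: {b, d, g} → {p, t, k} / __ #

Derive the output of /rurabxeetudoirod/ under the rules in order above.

rorapxeesuzoerot

Rule 1 (intervocalic spirantization): /t/ is a stop between vowels /e/ and /u/, so it spirantizes to the fricative [s]. /d/ is a stop between vowels /u/ and /o/, so it spirantizes to the fricative [z]. /rurabxeetudoirod/ → rurabxeesuzoirod.
Rule 2 (intervocalic h-deletion): no segment meets the environment; /rurabxeesuzoirod/ is unchanged.
Rule 3 (regressive voicing assimilation): /b/ precedes the voiceless obstruent /x/, so it devoices to [p] by assimilation. /rurabxeesuzoirod/ → rurapxeesuzoirod.
Rule 4 (pre-rhotic lowering): /u/ is a high vowel immediately before /r/, so it lowers to [o]. /i/ is a high vowel immediately before /r/, so it lowers to [e]. /rurapxeesuzoirod/ → rorapxeesuzoerod.
Rule 5 (final devoicing): /d/ is a voiced stop in word-final position, so it devoices to [t]. /rorapxeesuzoerod/ → rorapxeesuzoerot.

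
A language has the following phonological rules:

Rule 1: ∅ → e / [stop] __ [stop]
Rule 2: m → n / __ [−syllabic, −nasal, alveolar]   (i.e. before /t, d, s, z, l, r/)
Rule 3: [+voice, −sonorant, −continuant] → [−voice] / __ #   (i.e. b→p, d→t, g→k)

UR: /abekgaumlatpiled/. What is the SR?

Rule 1 (stop-cluster e-epenthesis): /k/ and /g/ form a stop–stop cluster, so [e] is inserted between them. /t/ and /p/ form a stop–stop cluster, so [e] is inserted between them. /abekgaumlatpiled/ → abekegaumlatepiled.
Rule 2 (nasal place assimilation): /m/ precedes the alveolar consonant /l/, so it assimilates in place to [n]. /abekegaumlatepiled/ → abekegaunlatepiled.
Rule 3 (final devoicing): /d/ is a voiced stop in word-final position, so it devoices to [t]. /abekegaunlatepiled/ → abekegaunlatepilet.

abekegaunlatepilet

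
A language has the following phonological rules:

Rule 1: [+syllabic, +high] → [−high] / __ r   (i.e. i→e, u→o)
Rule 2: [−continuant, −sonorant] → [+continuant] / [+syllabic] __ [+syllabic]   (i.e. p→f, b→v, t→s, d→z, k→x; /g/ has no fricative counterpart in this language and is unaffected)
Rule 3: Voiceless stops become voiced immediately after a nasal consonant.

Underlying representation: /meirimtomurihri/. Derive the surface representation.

Rule 1 (pre-rhotic lowering): /i/ is a high vowel immediately before /r/, so it lowers to [e]. /u/ is a high vowel immediately before /r/, so it lowers to [o]. /meirimtomurihri/ → meerimtomorihri.
Rule 2 (intervocalic spirantization): no segment meets the environment; /meerimtomorihri/ is unchanged.
Rule 3 (post-nasal voicing): /t/ is a voiceless stop immediately after the nasal /m/, so it voices to [d]. /meerimtomorihri/ → meerimdomorihri.

meerimdomorihri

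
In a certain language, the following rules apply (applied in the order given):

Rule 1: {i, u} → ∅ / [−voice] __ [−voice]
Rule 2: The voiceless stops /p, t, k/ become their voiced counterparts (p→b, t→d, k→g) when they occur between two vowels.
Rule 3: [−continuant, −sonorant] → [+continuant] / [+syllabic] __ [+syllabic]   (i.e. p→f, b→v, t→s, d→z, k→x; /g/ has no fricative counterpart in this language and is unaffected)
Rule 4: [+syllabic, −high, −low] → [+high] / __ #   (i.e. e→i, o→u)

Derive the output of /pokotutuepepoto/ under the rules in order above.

pogottuevevozu

Rule 1 (high vowel syncope): /u/ is a high vowel flanked by voiceless consonants /t/ and /t/, so it deletes. /pokotutuepepoto/ → pokottuepepoto.
Rule 2 (intervocalic voicing): /k/ is a voiceless stop between vowels /o/ and /o/, so it voices to [g]. /p/ is a voiceless stop between vowels /e/ and /e/, so it voices to [b]. /p/ is a voiceless stop between vowels /e/ and /o/, so it voices to [b]. /t/ is a voiceless stop between vowels /o/ and /o/, so it voices to [d]. /pokottuepepoto/ → pogottuebebodo.
Rule 3 (intervocalic spirantization): /b/ is a stop between vowels /e/ and /e/, so it spirantizes to the fricative [v]. /b/ is a stop between vowels /e/ and /o/, so it spirantizes to the fricative [v]. /d/ is a stop between vowels /o/ and /o/, so it spirantizes to the fricative [z]. /pogottuebebodo/ → pogottuevevozo.
Rule 4 (final vowel raising): /o/ is a mid vowel in word-final position, so it raises to [u]. /pogottuevevozo/ → pogottuevevozu.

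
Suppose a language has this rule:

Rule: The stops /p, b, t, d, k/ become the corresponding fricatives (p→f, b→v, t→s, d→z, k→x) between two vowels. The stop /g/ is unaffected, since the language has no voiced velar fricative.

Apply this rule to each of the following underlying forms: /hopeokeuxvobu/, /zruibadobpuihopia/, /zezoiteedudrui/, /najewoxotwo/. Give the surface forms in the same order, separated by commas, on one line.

/hopeokeuxvobu/: /p/ is a stop between vowels /o/ and /e/, so it spirantizes to the fricative [f]. /k/ is a stop between vowels /o/ and /e/, so it spirantizes to the fricative [x]. /b/ is a stop between vowels /o/ and /u/, so it spirantizes to the fricative [v]. → [hofeoxeuxvovu].
/zruibadobpuihopia/: /b/ is a stop between vowels /i/ and /a/, so it spirantizes to the fricative [v]. /d/ is a stop between vowels /a/ and /o/, so it spirantizes to the fricative [z]. /p/ is a stop between vowels /o/ and /i/, so it spirantizes to the fricative [f]. → [zruivazobpuihofia].
/zezoiteedudrui/: /t/ is a stop between vowels /i/ and /e/, so it spirantizes to the fricative [s]. /d/ is a stop between vowels /e/ and /u/, so it spirantizes to the fricative [z]. → [zezoiseezudrui].
/najewoxotwo/: the rule's environment is not met; surfaces unchanged as [najewoxotwo].

hofeoxeuxvovu, zruivazobpuihofia, zezoiseezudrui, najewoxotwo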